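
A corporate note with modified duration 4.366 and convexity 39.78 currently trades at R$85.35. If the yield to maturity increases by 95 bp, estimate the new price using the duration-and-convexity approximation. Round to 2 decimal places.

Duration effect: -D_mod·Δy = -4.366 × (+0.0095) = -0.041477
Convexity effect: ½·C·(Δy)² = 0.5 × 39.78 × (0.0095)² = +0.0017950725
ΔP/P ≈ -0.041477 + 0.0017950725 = -0.0396819275
New price ≈ 85.35 × (1 - 0.0396819275) = 81.963147487875.

R$81.96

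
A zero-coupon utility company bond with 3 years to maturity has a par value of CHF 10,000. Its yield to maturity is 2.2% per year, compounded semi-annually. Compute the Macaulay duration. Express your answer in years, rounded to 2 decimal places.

A zero-coupon bond has a single cash flow at maturity, so its Macaulay duration equals its maturity: 3 years.
(Equivalently: 6 semi-annual periods ÷ 2 = 3 years.)

3.00 years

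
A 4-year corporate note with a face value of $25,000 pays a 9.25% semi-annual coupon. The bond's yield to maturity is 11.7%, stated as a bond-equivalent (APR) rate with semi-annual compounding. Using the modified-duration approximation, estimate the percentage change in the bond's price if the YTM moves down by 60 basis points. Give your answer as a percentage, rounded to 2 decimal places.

+1.93%

Periodic yield y = 0.0585. Modified duration first:
  t   CF        PV=CF/(1+0.0585)^t    t·PV
  1     1,156.25     1,092.3477     1,092.3477
  2     1,156.25     1,031.9770     2,063.9540
  3     1,156.25       974.9429     2,924.8286
  4     1,156.25       921.0608     3,684.2432
  5     1,156.25       870.1566     4,350.7832
  6     1,156.25       822.0658     4,932.3947
  7     1,156.25       776.6328     5,436.4294
  8    26,156.25    16,597.7256   132,781.8049
  Σ                 23,086.9091   157,266.7855
P = 23,086.9091; D_Mac = 6.81195 half-year periods = 3.40597 yrs; D_mod = 3.40597/(1+0.0585) = 3.21774 yrs.
ΔP/P ≈ -D_mod · Δy = -3.21774 × (-0.006) = +0.019306 = +1.9306%.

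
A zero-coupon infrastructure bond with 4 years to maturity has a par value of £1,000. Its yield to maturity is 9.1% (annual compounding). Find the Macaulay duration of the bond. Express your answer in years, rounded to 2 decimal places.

4.00 years

A zero-coupon bond has a single cash flow at maturity, so its Macaulay duration equals its maturity: 4 years.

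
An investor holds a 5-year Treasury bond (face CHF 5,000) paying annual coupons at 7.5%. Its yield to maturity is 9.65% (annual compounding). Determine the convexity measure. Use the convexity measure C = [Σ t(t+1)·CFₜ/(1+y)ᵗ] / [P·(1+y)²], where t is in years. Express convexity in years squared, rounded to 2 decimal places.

With y = 0.0965:
  t   CF        PV=CF/(1+0.0965)^t    t·PV        t(t+1)·PV
  1       375.00       341.9973       341.9973         683.9945
  2       375.00       311.8990       623.7980       1,871.3941
  3       375.00       284.4496       853.3489       3,413.3955
  4       375.00       259.4160     1,037.6639       5,188.3196
  5     5,375.00     3,391.0586    16,955.2928     101,731.7565
  Σ                  4,588.8204    19,812.1008     112,888.8602
P = 4,588.8204.
Convexity = Σ t(t+1)·PV / [P·(1+y)²] = 112,888.8602 / (4,588.8204 × 1.202312) = 20.46128.

20.46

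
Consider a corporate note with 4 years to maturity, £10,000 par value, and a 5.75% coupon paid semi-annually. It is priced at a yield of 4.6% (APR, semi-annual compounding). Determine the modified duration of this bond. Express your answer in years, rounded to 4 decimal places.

3.5570 years

Periodic yield y = 0.023. First find Macaulay duration:
  t   CF        PV=CF/(1+0.023)^t    t·PV
  1       287.50       281.0362       281.0362
  2       287.50       274.7177       549.4353
  3       287.50       268.5412       805.6236
  4       287.50       262.5036     1,050.0145
  5       287.50       256.6018     1,283.0089
  6       287.50       250.8326     1,504.9958
  7       287.50       245.1932     1,716.3524
  8    10,287.50     8,576.3951    68,611.1606
  Σ                 10,415.8214    75,801.6274
P = 10,415.8214; Macaulay duration = 75,801.6274 / 10,415.8214 = 7.27755 half-year periods = 3.63877 years.
Modified duration = D_Mac / (1 + y) = 3.63877 / 1.023 = 3.55696 years.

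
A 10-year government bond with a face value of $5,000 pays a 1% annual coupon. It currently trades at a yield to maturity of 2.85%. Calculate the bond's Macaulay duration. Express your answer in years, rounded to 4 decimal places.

9.5164 years

Periodic yield y = 0.0285. Discount each cash flow and weight by its year:
  t   CF        PV=CF/(1+0.0285)^t    t·PV
  1        50.00        48.6145        48.6145
  2        50.00        47.2674        94.5347
  3        50.00        45.9576       137.8727
  4        50.00        44.6841       178.7363
  5        50.00        43.4459       217.2294
  6        50.00        42.2420       253.4519
  7        50.00        41.0714       287.5001
  8        50.00        39.9333       319.4667
  9        50.00        38.8268       349.4410
  10    5,050.00     3,812.8386    38,128.3857
  Σ                  4,204.8815    40,015.2329
Price P = Σ PV = 4,204.8815.
Macaulay duration = Σ(t·PV) / P = 40,015.2329 / 4,204.8815 = 9.51638 years.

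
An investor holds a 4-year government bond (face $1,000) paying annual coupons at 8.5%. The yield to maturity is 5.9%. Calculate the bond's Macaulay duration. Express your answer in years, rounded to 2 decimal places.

3.57 years

Periodic yield y = 0.059. Discount each cash flow and weight by its year:
  t   CF        PV=CF/(1+0.059)^t    t·PV
  1        85.00        80.2644        80.2644
  2        85.00        75.7926       151.5853
  3        85.00        71.5700       214.7100
  4     1,085.00       862.6724     3,450.6896
  Σ                  1,090.2994     3,897.2492
Price P = Σ PV = 1,090.2994.
Macaulay duration = Σ(t·PV) / P = 3,897.2492 / 1,090.2994 = 3.57448 years.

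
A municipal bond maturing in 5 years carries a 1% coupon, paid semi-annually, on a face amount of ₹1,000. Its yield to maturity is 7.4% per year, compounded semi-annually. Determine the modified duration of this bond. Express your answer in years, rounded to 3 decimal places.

4.692 years

Periodic yield y = 0.037. First find Macaulay duration:
  t   CF        PV=CF/(1+0.037)^t    t·PV
  1         5.00         4.8216         4.8216
  2         5.00         4.6496         9.2991
  3         5.00         4.4837        13.4510
  4         5.00         4.3237        17.2948
  5         5.00         4.1694        20.8471
  6         5.00         4.0207        24.1240
  7         5.00         3.8772        27.1404
  8         5.00         3.7389        29.9109
  9         5.00         3.6055        32.4492
  10    1,005.00       698.8412     6,988.4120
  Σ                    736.5314     7,167.7501
P = 736.5314; Macaulay duration = 7,167.7501 / 736.5314 = 9.73177 half-year periods = 4.86588 years.
Modified duration = D_Mac / (1 + y) = 4.86588 / 1.037 = 4.69227 years.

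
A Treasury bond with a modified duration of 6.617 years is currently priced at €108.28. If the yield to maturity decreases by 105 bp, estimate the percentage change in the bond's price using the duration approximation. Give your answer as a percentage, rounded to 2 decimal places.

Duration approximation: ΔP/P ≈ -D_mod · Δy = -6.617 × (-0.0105) = +0.0694785.
As a percentage: +6.94785%.

+6.95%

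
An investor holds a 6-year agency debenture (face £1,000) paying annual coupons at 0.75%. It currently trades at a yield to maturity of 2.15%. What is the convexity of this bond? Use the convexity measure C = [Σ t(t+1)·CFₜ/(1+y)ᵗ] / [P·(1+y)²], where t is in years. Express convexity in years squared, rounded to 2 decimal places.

39.22

With y = 0.0215:
  t   CF        PV=CF/(1+0.0215)^t    t·PV        t(t+1)·PV
  1         7.50         7.3421         7.3421          14.6843
  2         7.50         7.1876        14.3752          43.1257
  3         7.50         7.0363        21.1090          84.4360
  4         7.50         6.8882        27.5529         137.7646
  5         7.50         6.7433        33.7163         202.2976
  6     1,007.50       886.7778     5,320.6670      37,244.6690
  Σ                    921.9754     5,424.7625      37,726.9771
P = 921.9754.
Convexity = Σ t(t+1)·PV / [P·(1+y)²] = 37,726.9771 / (921.9754 × 1.043462) = 39.21534.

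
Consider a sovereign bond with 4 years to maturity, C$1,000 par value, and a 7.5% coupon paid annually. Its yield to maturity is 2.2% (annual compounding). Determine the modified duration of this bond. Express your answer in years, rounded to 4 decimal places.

3.5602 years

Periodic yield y = 0.022. First find Macaulay duration:
  t   CF        PV=CF/(1+0.022)^t    t·PV
  1        75.00        73.3855        73.3855
  2        75.00        71.8058       143.6116
  3        75.00        70.2601       210.7802
  4     1,075.00       985.3826     3,941.5303
  Σ                  1,200.8340     4,369.3076
P = 1,200.8340; Macaulay duration = 4,369.3076 / 1,200.8340 = 3.63856 years.
Modified duration = D_Mac / (1 + y) = 3.63856 / 1.022 = 3.56024 years.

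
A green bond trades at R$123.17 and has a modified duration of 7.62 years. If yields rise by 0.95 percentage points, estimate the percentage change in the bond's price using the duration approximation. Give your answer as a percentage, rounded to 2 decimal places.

-7.24%

Duration approximation: ΔP/P ≈ -D_mod · Δy = -7.62 × (+0.0095) = -0.072390.
As a percentage: -7.2390%.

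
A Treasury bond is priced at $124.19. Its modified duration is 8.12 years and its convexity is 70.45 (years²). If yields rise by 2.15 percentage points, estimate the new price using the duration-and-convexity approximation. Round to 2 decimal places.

Duration effect: -D_mod·Δy = -8.12 × (+0.0215) = -0.174580
Convexity effect: ½·C·(Δy)² = 0.5 × 70.45 × (0.0215)² = +0.01628275625
ΔP/P ≈ -0.174580 + 0.01628275625 = -0.15829724375
New price ≈ 124.19 × (1 - 0.15829724375) = 104.5310652986875.

$104.53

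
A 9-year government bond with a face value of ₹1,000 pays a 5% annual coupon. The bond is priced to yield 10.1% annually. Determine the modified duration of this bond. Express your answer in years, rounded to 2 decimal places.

6.47 years

Periodic yield y = 0.101. First find Macaulay duration:
  t   CF        PV=CF/(1+0.101)^t    t·PV
  1        50.00        45.4133        45.4133
  2        50.00        41.2473        82.4946
  3        50.00        37.4635       112.3904
  4        50.00        34.0268       136.1071
  5        50.00        30.9053       154.5267
  6        50.00        28.0702       168.4214
  7        50.00        25.4952       178.4665
  8        50.00        23.1564       185.2514
  9     1,050.00       441.6756     3,975.0806
  Σ                    707.4536     5,038.1519
P = 707.4536; Macaulay duration = 5,038.1519 / 707.4536 = 7.12153 years.
Modified duration = D_Mac / (1 + y) = 7.12153 / 1.101 = 6.46824 years.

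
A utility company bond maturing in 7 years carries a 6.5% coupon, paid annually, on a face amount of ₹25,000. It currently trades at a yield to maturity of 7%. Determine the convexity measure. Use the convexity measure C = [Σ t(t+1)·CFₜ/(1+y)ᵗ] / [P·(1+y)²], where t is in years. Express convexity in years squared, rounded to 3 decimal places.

With y = 0.07:
  t   CF        PV=CF/(1+0.07)^t    t·PV        t(t+1)·PV
  1     1,625.00     1,518.6916     1,518.6916       3,037.3832
  2     1,625.00     1,419.3379     2,838.6759       8,516.0276
  3     1,625.00     1,326.4840     3,979.4521      15,917.8086
  4     1,625.00     1,239.7047     4,958.8189      24,794.0944
  5     1,625.00     1,158.6025     5,793.0127      34,758.0762
  6     1,625.00     1,082.8061     6,496.8367      45,477.8568
  7    26,625.00    16,580.7119   116,064.9831     928,519.8651
  Σ                 24,326.3388   141,650.4710   1,061,021.1119
P = 24,326.3388.
Convexity = Σ t(t+1)·PV / [P·(1+y)²] = 1,061,021.1119 / (24,326.3388 × 1.144900) = 38.09603.

38.096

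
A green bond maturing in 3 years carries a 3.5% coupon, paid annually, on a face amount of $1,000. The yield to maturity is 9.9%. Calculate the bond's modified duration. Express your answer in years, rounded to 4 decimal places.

Periodic yield y = 0.099. First find Macaulay duration:
  t   CF        PV=CF/(1+0.099)^t    t·PV
  1        35.00        31.8471        31.8471
  2        35.00        28.9783        57.9566
  3     1,035.00       779.7354     2,339.2063
  Σ                    840.5609     2,429.0100
P = 840.5609; Macaulay duration = 2,429.0100 / 840.5609 = 2.88975 years.
Modified duration = D_Mac / (1 + y) = 2.88975 / 1.099 = 2.62944 years.

2.6294 years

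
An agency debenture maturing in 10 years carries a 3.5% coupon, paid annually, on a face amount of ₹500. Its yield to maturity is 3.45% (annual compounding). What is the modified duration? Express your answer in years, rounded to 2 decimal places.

8.32 years

Periodic yield y = 0.0345. First find Macaulay duration:
  t   CF        PV=CF/(1+0.0345)^t    t·PV
  1        17.50        16.9164        16.9164
  2        17.50        16.3522        32.7045
  3        17.50        15.8069        47.4207
  4        17.50        15.2797        61.1190
  5        17.50        14.7702        73.8509
  6        17.50        14.2776        85.6656
  7        17.50        13.8014        96.6101
  8        17.50        13.3412       106.7294
  9        17.50        12.8963       116.0663
  10      517.50       368.6425     3,686.4250
  Σ                    502.0844     4,323.5078
P = 502.0844; Macaulay duration = 4,323.5078 / 502.0844 = 8.61112 years.
Modified duration = D_Mac / (1 + y) = 8.61112 / 1.0345 = 8.32394 years.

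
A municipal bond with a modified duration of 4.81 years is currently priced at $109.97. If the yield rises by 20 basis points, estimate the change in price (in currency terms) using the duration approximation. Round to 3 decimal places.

-$1.058

Duration approximation: ΔP/P ≈ -D_mod · Δy = -4.81 × (+0.002) = -0.009620.
ΔP ≈ 109.97 × (-0.009620) = -1.0579114.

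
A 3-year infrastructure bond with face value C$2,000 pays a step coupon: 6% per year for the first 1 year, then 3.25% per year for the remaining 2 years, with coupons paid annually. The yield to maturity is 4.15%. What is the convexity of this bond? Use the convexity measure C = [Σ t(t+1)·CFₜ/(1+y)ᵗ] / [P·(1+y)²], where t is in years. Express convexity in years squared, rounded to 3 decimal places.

With y = 0.0415:
  t   CF        PV=CF/(1+0.0415)^t    t·PV        t(t+1)·PV
  1       120.00       115.2184       115.2184         230.4369
  2        65.00        59.9232       119.8463         359.5390
  3     2,065.00     1,827.8571     5,483.5712      21,934.2849
  Σ                  2,002.9987     5,718.6360      22,524.2608
P = 2,002.9987.
Convexity = Σ t(t+1)·PV / [P·(1+y)²] = 22,524.2608 / (2,002.9987 × 1.084722) = 10.36696.

10.367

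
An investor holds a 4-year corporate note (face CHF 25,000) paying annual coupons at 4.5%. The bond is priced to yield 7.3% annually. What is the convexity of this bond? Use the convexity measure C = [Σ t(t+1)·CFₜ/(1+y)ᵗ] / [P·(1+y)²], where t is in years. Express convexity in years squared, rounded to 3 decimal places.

With y = 0.073:
  t   CF        PV=CF/(1+0.073)^t    t·PV        t(t+1)·PV
  1     1,125.00     1,048.4623     1,048.4623       2,096.9245
  2     1,125.00       977.1316     1,954.2633       5,862.7899
  3     1,125.00       910.6539     2,731.9617      10,927.8469
  4    26,125.00    19,708.6742    78,834.6970     394,173.4848
  Σ                 22,644.9221    84,569.3842     413,061.0461
P = 22,644.9221.
Convexity = Σ t(t+1)·PV / [P·(1+y)²] = 413,061.0461 / (22,644.9221 × 1.151329) = 15.84324.

15.843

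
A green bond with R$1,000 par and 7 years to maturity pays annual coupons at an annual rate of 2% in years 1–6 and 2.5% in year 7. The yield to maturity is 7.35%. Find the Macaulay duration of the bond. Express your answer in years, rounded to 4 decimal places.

Periodic yield y = 0.0735. Discount each cash flow and weight by its year:
  t   CF        PV=CF/(1+0.0735)^t    t·PV
  1        20.00        18.6306        18.6306
  2        20.00        17.3551        34.7101
  3        20.00        16.1668        48.5004
  4        20.00        15.0599        60.2396
  5        20.00        14.0288        70.1439
  6        20.00        13.0683        78.4095
  7     1,025.00       623.8922     4,367.2451
  Σ                    718.2016     4,677.8792
Price P = Σ PV = 718.2016.
Macaulay duration = Σ(t·PV) / P = 4,677.8792 / 718.2016 = 6.51332 years.

6.5133 years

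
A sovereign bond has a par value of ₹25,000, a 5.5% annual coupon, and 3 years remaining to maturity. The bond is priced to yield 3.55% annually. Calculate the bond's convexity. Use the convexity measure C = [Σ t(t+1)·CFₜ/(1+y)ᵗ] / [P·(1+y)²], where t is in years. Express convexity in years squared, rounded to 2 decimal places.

10.45

With y = 0.0355:
  t   CF        PV=CF/(1+0.0355)^t    t·PV        t(t+1)·PV
  1     1,375.00     1,327.8609     1,327.8609       2,655.7219
  2     1,375.00     1,282.3379     2,564.6759       7,694.0276
  3    26,375.00    23,754.2957    71,262.8871     285,051.5486
  Σ                 26,364.4946    75,155.4240     295,401.2981
P = 26,364.4946.
Convexity = Σ t(t+1)·PV / [P·(1+y)²] = 295,401.2981 / (26,364.4946 × 1.072260) = 10.44943.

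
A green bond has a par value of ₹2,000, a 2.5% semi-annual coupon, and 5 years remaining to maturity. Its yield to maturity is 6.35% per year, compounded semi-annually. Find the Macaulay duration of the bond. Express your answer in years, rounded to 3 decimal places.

4.700 years

Periodic yield y = 0.03175. Discount each cash flow and weight by its period:
  t   CF        PV=CF/(1+0.03175)^t    t·PV
  1        25.00        24.2307        24.2307
  2        25.00        23.4850        46.9701
  3        25.00        22.7623        68.2870
  4        25.00        22.0619        88.2474
  5        25.00        21.3830       106.9148
  6        25.00        20.7249       124.3496
  7        25.00        20.0872       140.6102
  8        25.00        19.4690       155.7522
  9        25.00        18.8699       169.8291
  10    2,025.00     1,481.4270    14,814.2699
  Σ                  1,674.5008    15,739.4609
Price P = Σ PV = 1,674.5008.
Macaulay duration = Σ(t·PV) / P = 15,739.4609 / 1,674.5008 = 9.39949 half-year periods.
In years: 9.39949 / 2 = 4.69975 years.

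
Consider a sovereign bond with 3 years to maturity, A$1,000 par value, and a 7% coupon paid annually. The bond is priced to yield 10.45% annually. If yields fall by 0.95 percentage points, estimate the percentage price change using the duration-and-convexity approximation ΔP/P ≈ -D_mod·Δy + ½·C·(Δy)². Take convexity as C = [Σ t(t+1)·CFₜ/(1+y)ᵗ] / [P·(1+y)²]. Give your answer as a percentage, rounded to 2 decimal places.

With y = 0.1045:
  t   CF        PV=CF/(1+0.1045)^t    t·PV        t(t+1)·PV
  1        70.00        63.3771        63.3771         126.7542
  2        70.00        57.3808       114.7616         344.2848
  3     1,070.00       794.1209     2,382.3627       9,529.4506
  Σ                    914.8788     2,560.5013      10,000.4896
P = 914.8788; D_Mac = 2.79873 yrs; D_mod = 2.53394 yrs; C = 8.96038.
Duration effect: -2.53394 × (-0.0095) = +0.024072
Convexity effect: 0.5 × 8.96038 × (-0.0095)² = +0.0004043
ΔP/P ≈ +0.024072 + 0.0004043 = +0.024477 = +2.4477%.

+2.45%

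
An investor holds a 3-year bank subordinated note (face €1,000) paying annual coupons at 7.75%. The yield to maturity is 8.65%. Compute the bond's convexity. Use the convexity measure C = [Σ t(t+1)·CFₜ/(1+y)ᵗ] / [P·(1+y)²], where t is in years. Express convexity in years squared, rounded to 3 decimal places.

With y = 0.0865:
  t   CF        PV=CF/(1+0.0865)^t    t·PV        t(t+1)·PV
  1        77.50        71.3300        71.3300         142.6599
  2        77.50        65.6511       131.3023         393.9068
  3     1,077.50       840.0944     2,520.2832      10,081.1327
  Σ                    977.0755     2,722.9154      10,617.6995
P = 977.0755.
Convexity = Σ t(t+1)·PV / [P·(1+y)²] = 10,617.6995 / (977.0755 × 1.180482) = 9.20540.

9.205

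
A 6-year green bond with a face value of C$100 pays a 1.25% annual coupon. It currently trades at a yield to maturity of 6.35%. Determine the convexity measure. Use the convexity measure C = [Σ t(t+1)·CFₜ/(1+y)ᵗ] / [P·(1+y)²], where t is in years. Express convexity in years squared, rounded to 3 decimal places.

With y = 0.0635:
  t   CF        PV=CF/(1+0.0635)^t    t·PV        t(t+1)·PV
  1         1.25         1.1754         1.1754           2.3507
  2         1.25         1.1052         2.2104           6.6311
  3         1.25         1.0392         3.1176          12.4704
  4         1.25         0.9771         3.9086          19.5429
  5         1.25         0.9188         4.5940          27.5641
  6       101.25        69.9794       419.8763       2,939.1338
  Σ                     75.1951       434.8822       3,007.6930
P = 75.1951.
Convexity = Σ t(t+1)·PV / [P·(1+y)²] = 3,007.6930 / (75.1951 × 1.131032) = 35.36463.

35.365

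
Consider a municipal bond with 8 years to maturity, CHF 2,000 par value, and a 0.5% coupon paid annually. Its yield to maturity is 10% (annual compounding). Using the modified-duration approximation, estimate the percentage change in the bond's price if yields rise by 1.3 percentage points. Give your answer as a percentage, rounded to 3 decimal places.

-9.199%

Periodic yield y = 0.1. Modified duration first:
  t   CF        PV=CF/(1+0.1)^t    t·PV
  1        10.00         9.0909         9.0909
  2        10.00         8.2645        16.5289
  3        10.00         7.5131        22.5394
  4        10.00         6.8301        27.3205
  5        10.00         6.2092        31.0461
  6        10.00         5.6447        33.8684
  7        10.00         5.1316        35.9211
  8     2,010.00       937.6798     7,501.4387
  Σ                    986.3640     7,677.7541
P = 986.3640; D_Mac = 7.78390 yrs; D_mod = 7.78390/(1+0.1) = 7.07627 yrs.
ΔP/P ≈ -D_mod · Δy = -7.07627 × (+0.013) = -0.091991 = -9.1991%.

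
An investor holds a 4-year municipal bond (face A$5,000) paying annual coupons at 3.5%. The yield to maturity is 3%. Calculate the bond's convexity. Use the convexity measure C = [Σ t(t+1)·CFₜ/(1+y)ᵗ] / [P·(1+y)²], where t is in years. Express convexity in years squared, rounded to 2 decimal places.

With y = 0.03:
  t   CF        PV=CF/(1+0.03)^t    t·PV        t(t+1)·PV
  1       175.00       169.9029       169.9029         339.8058
  2       175.00       164.9543       329.9086         989.7257
  3       175.00       160.1498       480.4494       1,921.7975
  4     5,175.00     4,597.9205    18,391.6819      91,958.4095
  Σ                  5,092.9275    19,371.9427      95,209.7385
P = 5,092.9275.
Convexity = Σ t(t+1)·PV / [P·(1+y)²] = 95,209.7385 / (5,092.9275 × 1.060900) = 17.62136.

17.62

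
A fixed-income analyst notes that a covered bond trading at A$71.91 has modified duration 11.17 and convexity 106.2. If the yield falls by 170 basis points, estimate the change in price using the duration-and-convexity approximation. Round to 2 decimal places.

Duration effect: -D_mod·Δy = -11.17 × (-0.017) = +0.189890
Convexity effect: ½·C·(Δy)² = 0.5 × 106.2 × (-0.017)² = +0.0153459
ΔP/P ≈ +0.189890 + 0.0153459 = +0.2052359
ΔP ≈ 71.91 × (+0.2052359) = +14.758513569.

+A$14.76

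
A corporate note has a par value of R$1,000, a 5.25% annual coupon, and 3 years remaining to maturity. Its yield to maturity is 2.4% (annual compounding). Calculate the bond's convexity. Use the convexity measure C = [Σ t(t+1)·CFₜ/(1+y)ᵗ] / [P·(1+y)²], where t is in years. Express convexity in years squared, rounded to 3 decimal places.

10.727

With y = 0.024:
  t   CF        PV=CF/(1+0.024)^t    t·PV        t(t+1)·PV
  1        52.50        51.2695        51.2695         102.5391
  2        52.50        50.0679       100.1358         300.4074
  3     1,052.50       980.2170     2,940.6510      11,762.6041
  Σ                  1,081.5544     3,092.0564      12,165.5506
P = 1,081.5544.
Convexity = Σ t(t+1)·PV / [P·(1+y)²] = 12,165.5506 / (1,081.5544 × 1.048576) = 10.72713.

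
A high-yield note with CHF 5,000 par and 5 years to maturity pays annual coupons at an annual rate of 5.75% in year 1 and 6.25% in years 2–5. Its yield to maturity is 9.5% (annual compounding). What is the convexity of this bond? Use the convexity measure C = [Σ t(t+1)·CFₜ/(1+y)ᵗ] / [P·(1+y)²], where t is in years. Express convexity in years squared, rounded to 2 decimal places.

21.18

With y = 0.095:
  t   CF        PV=CF/(1+0.095)^t    t·PV        t(t+1)·PV
  1       287.50       262.5571       262.5571         525.1142
  2       312.50       260.6284       521.2569       1,563.7706
  3       312.50       238.0168       714.0505       2,856.2019
  4       312.50       217.3670       869.4679       4,347.3393
  5     5,312.50     3,374.6470    16,873.2349     101,239.4092
  Σ                  4,353.2163    19,240.5671     110,531.8352
P = 4,353.2163.
Convexity = Σ t(t+1)·PV / [P·(1+y)²] = 110,531.8352 / (4,353.2163 × 1.199025) = 21.17624.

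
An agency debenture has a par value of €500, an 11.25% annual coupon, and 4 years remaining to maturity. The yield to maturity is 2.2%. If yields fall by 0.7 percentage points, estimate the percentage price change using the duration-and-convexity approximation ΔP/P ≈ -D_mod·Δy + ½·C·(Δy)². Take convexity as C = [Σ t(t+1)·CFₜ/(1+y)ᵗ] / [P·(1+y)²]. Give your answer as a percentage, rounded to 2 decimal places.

+2.45%

With y = 0.022:
  t   CF        PV=CF/(1+0.022)^t    t·PV        t(t+1)·PV
  1        56.25        55.0391        55.0391         110.0783
  2        56.25        53.8543       107.7087         323.1261
  3        56.25        52.6951       158.0852         632.3406
  4       556.25       509.8782     2,039.5128      10,197.5639
  Σ                    671.4667     2,360.3458      11,263.1089
P = 671.4667; D_Mac = 3.51521 yrs; D_mod = 3.43954 yrs; C = 16.05950.
Duration effect: -3.43954 × (-0.007) = +0.024077
Convexity effect: 0.5 × 16.05950 × (-0.007)² = +0.0003935
ΔP/P ≈ +0.024077 + 0.0003935 = +0.024470 = +2.4470%.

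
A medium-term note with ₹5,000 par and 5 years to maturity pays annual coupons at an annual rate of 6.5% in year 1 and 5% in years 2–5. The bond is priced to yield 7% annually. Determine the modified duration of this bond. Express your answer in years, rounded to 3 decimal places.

4.178 years

Periodic yield y = 0.07. First find Macaulay duration:
  t   CF        PV=CF/(1+0.07)^t    t·PV
  1       325.00       303.7383       303.7383
  2       250.00       218.3597       436.7194
  3       250.00       204.0745       612.2234
  4       250.00       190.7238       762.8952
  5     5,250.00     3,743.1774    18,715.8872
  Σ                  4,660.0737    20,831.4635
P = 4,660.0737; Macaulay duration = 20,831.4635 / 4,660.0737 = 4.47020 years.
Modified duration = D_Mac / (1 + y) = 4.47020 / 1.07 = 4.17776 years.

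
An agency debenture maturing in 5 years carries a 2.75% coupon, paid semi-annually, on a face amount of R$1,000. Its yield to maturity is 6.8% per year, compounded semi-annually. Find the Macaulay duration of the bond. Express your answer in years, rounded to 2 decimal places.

4.67 years

Periodic yield y = 0.034. Discount each cash flow and weight by its period:
  t   CF        PV=CF/(1+0.034)^t    t·PV
  1        13.75        13.2979        13.2979
  2        13.75        12.8606        25.7212
  3        13.75        12.4377        37.3132
  4        13.75        12.0288        48.1150
  5        13.75        11.6332        58.1661
  6        13.75        11.2507        67.5042
  7        13.75        10.8808        76.1653
  8        13.75        10.5230        84.1838
  9        13.75        10.1770        91.5926
  10    1,013.75       725.6471     7,256.4713
  Σ                    830.7367     7,758.5305
Price P = Σ PV = 830.7367.
Macaulay duration = Σ(t·PV) / P = 7,758.5305 / 830.7367 = 9.33934 half-year periods.
In years: 9.33934 / 2 = 4.66967 years.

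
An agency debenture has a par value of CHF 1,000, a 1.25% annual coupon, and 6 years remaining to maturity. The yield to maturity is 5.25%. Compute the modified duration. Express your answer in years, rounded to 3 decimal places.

5.502 years

Periodic yield y = 0.0525. First find Macaulay duration:
  t   CF        PV=CF/(1+0.0525)^t    t·PV
  1        12.50        11.8765        11.8765
  2        12.50        11.2841        22.5681
  3        12.50        10.7212        32.1636
  4        12.50        10.1864        40.7457
  5        12.50         9.6783        48.3915
  6     1,012.50       744.8390     4,469.0340
  Σ                    798.5855     4,624.7794
P = 798.5855; Macaulay duration = 4,624.7794 / 798.5855 = 5.79121 years.
Modified duration = D_Mac / (1 + y) = 5.79121 / 1.0525 = 5.50234 years.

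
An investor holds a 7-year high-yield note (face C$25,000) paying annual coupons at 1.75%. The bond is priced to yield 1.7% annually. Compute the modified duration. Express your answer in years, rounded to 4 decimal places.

6.5385 years

Periodic yield y = 0.017. First find Macaulay duration:
  t   CF        PV=CF/(1+0.017)^t    t·PV
  1       437.50       430.1868       430.1868
  2       437.50       422.9959       845.9918
  3       437.50       415.9252     1,247.7755
  4       437.50       408.9726     1,635.8905
  5       437.50       402.1363     2,010.6816
  6       437.50       395.4143     2,372.4856
  7    25,437.50    22,606.2099   158,243.4694
  Σ                 25,081.8410   166,786.4813
P = 25,081.8410; Macaulay duration = 166,786.4813 / 25,081.8410 = 6.64969 years.
Modified duration = D_Mac / (1 + y) = 6.64969 / 1.017 = 6.53854 years.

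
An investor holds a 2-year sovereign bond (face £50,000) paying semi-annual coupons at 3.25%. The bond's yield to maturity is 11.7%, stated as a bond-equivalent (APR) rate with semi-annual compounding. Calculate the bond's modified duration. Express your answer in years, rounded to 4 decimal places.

Periodic yield y = 0.0585. First find Macaulay duration:
  t   CF        PV=CF/(1+0.0585)^t    t·PV
  1       812.50       767.5957       767.5957
  2       812.50       725.1730     1,450.3461
  3       812.50       685.0950     2,055.2849
  4    50,812.50    40,476.8879   161,907.5514
  Σ                 42,654.7515   166,180.7781
P = 42,654.7515; Macaulay duration = 166,180.7781 / 42,654.7515 = 3.89595 half-year periods = 1.94797 years.
Modified duration = D_Mac / (1 + y) = 1.94797 / 1.0585 = 1.84032 years.

1.8403 years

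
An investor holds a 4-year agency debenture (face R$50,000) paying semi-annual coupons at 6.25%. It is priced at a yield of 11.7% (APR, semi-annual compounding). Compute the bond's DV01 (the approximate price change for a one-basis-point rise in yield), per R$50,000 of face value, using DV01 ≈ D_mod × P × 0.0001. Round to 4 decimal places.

R$13.9274

Periodic yield y = 0.0585.
  t   CF        PV=CF/(1+0.0585)^t    t·PV
  1     1,562.50     1,476.1455     1,476.1455
  2     1,562.50     1,394.5635     2,789.1270
  3     1,562.50     1,317.4903     3,952.4710
  4     1,562.50     1,244.6767     4,978.7070
  5     1,562.50     1,175.8873     5,879.4367
  6     1,562.50     1,110.8997     6,665.3982
  7     1,562.50     1,049.5037     7,346.5262
  8    51,562.50    32,719.5308   261,756.2463
  Σ                 41,488.6977   294,844.0579
P = 41,488.6977; D_Mac = 7.10661 half-year periods = 3.55331 yrs; D_mod = 3.35693 yrs.
DV01 ≈ 3.35693 × 41,488.6977 × 0.0001 = 13.927447.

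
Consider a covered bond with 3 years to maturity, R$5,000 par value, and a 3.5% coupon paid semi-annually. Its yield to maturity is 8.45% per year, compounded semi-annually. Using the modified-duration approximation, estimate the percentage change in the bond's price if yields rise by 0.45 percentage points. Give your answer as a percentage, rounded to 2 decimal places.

Periodic yield y = 0.04225. Modified duration first:
  t   CF        PV=CF/(1+0.04225)^t    t·PV
  1        87.50        83.9530        83.9530
  2        87.50        80.5498       161.0995
  3        87.50        77.2845       231.8535
  4        87.50        74.1516       296.6063
  5        87.50        71.1457       355.7284
  6     5,087.50     3,968.9260    23,813.5559
  Σ                  4,356.0105    24,942.7966
P = 4,356.0105; D_Mac = 5.72606 half-year periods = 2.86303 yrs; D_mod = 2.86303/(1+0.04225) = 2.74697 yrs.
ΔP/P ≈ -D_mod · Δy = -2.74697 × (+0.0045) = -0.012361 = -1.2361%.

-1.24%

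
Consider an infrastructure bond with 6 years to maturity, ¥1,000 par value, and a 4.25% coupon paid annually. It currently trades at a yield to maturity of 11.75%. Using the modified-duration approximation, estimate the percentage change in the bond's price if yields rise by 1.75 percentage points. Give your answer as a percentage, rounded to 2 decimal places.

Periodic yield y = 0.1175. Modified duration first:
  t   CF        PV=CF/(1+0.1175)^t    t·PV
  1        42.50        38.0313        38.0313
  2        42.50        34.0325        68.0650
  3        42.50        30.4541        91.3624
  4        42.50        27.2520       109.0081
  5        42.50        24.3866       121.9330
  6     1,042.50       535.2921     3,211.7529
  Σ                    689.4487     3,640.1527
P = 689.4487; D_Mac = 5.27980 yrs; D_mod = 5.27980/(1+0.1175) = 4.72465 yrs.
ΔP/P ≈ -D_mod · Δy = -4.72465 × (+0.0175) = -0.082681 = -8.2681%.

-8.27%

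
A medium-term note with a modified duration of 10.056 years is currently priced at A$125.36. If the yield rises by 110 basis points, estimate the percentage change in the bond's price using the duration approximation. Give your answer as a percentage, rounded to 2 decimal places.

-11.06%

Duration approximation: ΔP/P ≈ -D_mod · Δy = -10.056 × (+0.011) = -0.110616.
As a percentage: -11.0616%.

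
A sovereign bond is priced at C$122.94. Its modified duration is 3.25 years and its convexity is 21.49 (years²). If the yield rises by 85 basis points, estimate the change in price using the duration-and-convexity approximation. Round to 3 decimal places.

Duration effect: -D_mod·Δy = -3.25 × (+0.0085) = -0.027625
Convexity effect: ½·C·(Δy)² = 0.5 × 21.49 × (0.0085)² = +0.00077632625
ΔP/P ≈ -0.027625 + 0.00077632625 = -0.02684867375
ΔP ≈ 122.94 × (-0.02684867375) = -3.300775950825.

-C$3.301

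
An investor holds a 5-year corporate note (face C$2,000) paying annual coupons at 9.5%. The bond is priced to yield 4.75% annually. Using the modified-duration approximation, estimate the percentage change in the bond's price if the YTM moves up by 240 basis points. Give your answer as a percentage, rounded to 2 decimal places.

-9.81%

Periodic yield y = 0.0475. Modified duration first:
  t   CF        PV=CF/(1+0.0475)^t    t·PV
  1       190.00       181.3842       181.3842
  2       190.00       173.1592       346.3184
  3       190.00       165.3071       495.9213
  4       190.00       157.8111       631.2443
  5     2,190.00     1,736.4967     8,682.4834
  Σ                  2,414.1583    10,337.3516
P = 2,414.1583; D_Mac = 4.28197 yrs; D_mod = 4.28197/(1+0.0475) = 4.08780 yrs.
ΔP/P ≈ -D_mod · Δy = -4.08780 × (+0.024) = -0.098107 = -9.8107%.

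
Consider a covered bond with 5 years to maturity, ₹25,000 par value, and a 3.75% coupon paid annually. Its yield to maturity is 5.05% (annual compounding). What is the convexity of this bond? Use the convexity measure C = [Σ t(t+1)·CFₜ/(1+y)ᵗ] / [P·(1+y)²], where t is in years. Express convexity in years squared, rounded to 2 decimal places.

24.59

With y = 0.0505:
  t   CF        PV=CF/(1+0.0505)^t    t·PV        t(t+1)·PV
  1       937.50       892.4322       892.4322       1,784.8644
  2       937.50       849.5309     1,699.0617       5,097.1852
  3       937.50       808.6919     2,426.0758       9,704.3031
  4       937.50       769.8162     3,079.2648      15,396.3241
  5    25,937.50    20,274.3916   101,371.9579     608,231.7476
  Σ                 23,594.8628   109,468.7924     640,214.4243
P = 23,594.8628.
Convexity = Σ t(t+1)·PV / [P·(1+y)²] = 640,214.4243 / (23,594.8628 × 1.103550) = 24.58759.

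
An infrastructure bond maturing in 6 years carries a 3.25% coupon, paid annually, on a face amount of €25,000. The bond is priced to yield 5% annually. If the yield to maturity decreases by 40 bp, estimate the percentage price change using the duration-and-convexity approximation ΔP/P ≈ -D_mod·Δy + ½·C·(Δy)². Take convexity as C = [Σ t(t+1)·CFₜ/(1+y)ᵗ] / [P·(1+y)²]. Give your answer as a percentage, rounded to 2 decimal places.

+2.13%

With y = 0.05:
  t   CF        PV=CF/(1+0.05)^t    t·PV        t(t+1)·PV
  1       812.50       773.8095       773.8095       1,547.6190
  2       812.50       736.9615     1,473.9229       4,421.7687
  3       812.50       701.8680     2,105.6041       8,422.4166
  4       812.50       668.4458     2,673.7830      13,368.9152
  5       812.50       636.6150     3,183.0751      19,098.4503
  6    25,812.50    19,261.6849   115,570.1096     808,990.7669
  Σ                 22,779.3847   125,780.3042     855,849.9367
P = 22,779.3847; D_Mac = 5.52167 yrs; D_mod = 5.25874 yrs; C = 34.07823.
Duration effect: -5.25874 × (-0.004) = +0.021035
Convexity effect: 0.5 × 34.07823 × (-0.004)² = +0.0002726
ΔP/P ≈ +0.021035 + 0.0002726 = +0.021308 = +2.1308%.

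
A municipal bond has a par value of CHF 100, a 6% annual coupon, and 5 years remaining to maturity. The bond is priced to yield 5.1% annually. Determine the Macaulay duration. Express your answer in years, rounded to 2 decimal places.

4.48 years

Periodic yield y = 0.051. Discount each cash flow and weight by its year:
  t   CF        PV=CF/(1+0.051)^t    t·PV
  1         6.00         5.7088         5.7088
  2         6.00         5.4318        10.8637
  3         6.00         5.1682        15.5047
  4         6.00         4.9175        19.6698
  5       106.00        82.6594       413.2970
  Σ                    103.8858       465.0441
Price P = Σ PV = 103.8858.
Macaulay duration = Σ(t·PV) / P = 465.0441 / 103.8858 = 4.47649 years.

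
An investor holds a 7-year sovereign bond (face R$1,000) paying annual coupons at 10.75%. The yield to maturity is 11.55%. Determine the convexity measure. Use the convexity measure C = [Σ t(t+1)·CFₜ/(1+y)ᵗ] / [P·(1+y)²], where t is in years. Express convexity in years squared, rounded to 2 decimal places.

30.12

With y = 0.1155:
  t   CF        PV=CF/(1+0.1155)^t    t·PV        t(t+1)·PV
  1       107.50        96.3693        96.3693         192.7387
  2       107.50        86.3912       172.7823         518.3470
  3       107.50        77.4461       232.3384         929.3536
  4       107.50        69.4273       277.7091       1,388.5456
  5       107.50        62.2387       311.1936       1,867.1613
  6       107.50        55.7945       334.7667       2,343.3670
  7     1,107.50       515.2959     3,607.0715      28,856.5721
  Σ                    962.9630     5,032.2310      36,096.0853
P = 962.9630.
Convexity = Σ t(t+1)·PV / [P·(1+y)²] = 36,096.0853 / (962.9630 × 1.244340) = 30.12391.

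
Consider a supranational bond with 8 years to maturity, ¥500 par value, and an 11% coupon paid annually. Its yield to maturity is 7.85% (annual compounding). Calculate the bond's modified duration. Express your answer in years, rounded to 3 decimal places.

Periodic yield y = 0.0785. First find Macaulay duration:
  t   CF        PV=CF/(1+0.0785)^t    t·PV
  1        55.00        50.9968        50.9968
  2        55.00        47.2849        94.5698
  3        55.00        43.8432       131.5296
  4        55.00        40.6520       162.6081
  5        55.00        37.6931       188.4655
  6        55.00        34.9496       209.6974
  7        55.00        32.4057       226.8400
  8       555.00       303.2018     2,425.6145
  Σ                    591.0271     3,490.3216
P = 591.0271; Macaulay duration = 3,490.3216 / 591.0271 = 5.90552 years.
Modified duration = D_Mac / (1 + y) = 5.90552 / 1.0785 = 5.47568 years.

5.476 years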